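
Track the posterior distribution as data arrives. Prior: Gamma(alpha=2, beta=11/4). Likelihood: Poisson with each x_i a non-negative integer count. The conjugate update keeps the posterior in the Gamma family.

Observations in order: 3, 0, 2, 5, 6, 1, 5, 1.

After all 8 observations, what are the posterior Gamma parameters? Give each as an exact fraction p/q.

obs 1: x=3 → posterior Gamma(5, 15/4)
obs 2: x=0 → posterior Gamma(5, 19/4)
obs 3: x=2 → posterior Gamma(7, 23/4)
obs 4: x=5 → posterior Gamma(12, 27/4)
obs 5: x=6 → posterior Gamma(18, 31/4)
obs 6: x=1 → posterior Gamma(19, 35/4)
obs 7: x=5 → posterior Gamma(24, 39/4)
obs 8: x=1 → posterior Gamma(25, 43/4)

alpha=25, beta=43/4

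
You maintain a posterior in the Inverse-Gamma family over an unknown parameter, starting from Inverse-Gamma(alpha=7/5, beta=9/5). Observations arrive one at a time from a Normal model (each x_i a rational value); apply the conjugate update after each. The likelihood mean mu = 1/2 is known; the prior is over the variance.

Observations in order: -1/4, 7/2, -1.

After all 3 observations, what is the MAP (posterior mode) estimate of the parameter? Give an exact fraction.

411/208

obs 1: x=-1/4 → posterior Inverse-Gamma(19/10, 333/160)
obs 2: x=7/2 → posterior Inverse-Gamma(12/5, 1053/160)
obs 3: x=-1 → posterior Inverse-Gamma(29/10, 1233/160)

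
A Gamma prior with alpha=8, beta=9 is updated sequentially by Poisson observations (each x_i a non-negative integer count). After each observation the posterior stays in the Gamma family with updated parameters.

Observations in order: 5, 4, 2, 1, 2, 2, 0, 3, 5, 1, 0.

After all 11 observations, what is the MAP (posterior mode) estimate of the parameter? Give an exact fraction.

8/5

obs 1: x=5 → posterior Gamma(13, 10)
obs 2: x=4 → posterior Gamma(17, 11)
obs 3: x=2 → posterior Gamma(19, 12)
obs 4: x=1 → posterior Gamma(20, 13)
obs 5: x=2 → posterior Gamma(22, 14)
obs 6: x=2 → posterior Gamma(24, 15)
obs 7: x=0 → posterior Gamma(24, 16)
obs 8: x=3 → posterior Gamma(27, 17)
obs 9: x=5 → posterior Gamma(32, 18)
obs 10: x=1 → posterior Gamma(33, 19)
obs 11: x=0 → posterior Gamma(33, 20)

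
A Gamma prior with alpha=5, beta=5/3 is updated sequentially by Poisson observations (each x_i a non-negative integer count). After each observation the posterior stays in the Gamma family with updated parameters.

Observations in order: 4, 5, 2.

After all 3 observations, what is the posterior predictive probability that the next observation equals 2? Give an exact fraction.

obs 1: x=4 → posterior Gamma(9, 8/3)
obs 2: x=5 → posterior Gamma(14, 11/3)
obs 3: x=2 → posterior Gamma(16, 14/3)

156812640322274721792/827240261886336764177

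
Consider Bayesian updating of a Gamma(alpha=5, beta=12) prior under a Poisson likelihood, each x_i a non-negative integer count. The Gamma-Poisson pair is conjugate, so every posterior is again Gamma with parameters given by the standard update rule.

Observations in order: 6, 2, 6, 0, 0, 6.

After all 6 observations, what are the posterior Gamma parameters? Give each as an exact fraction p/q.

alpha=25, beta=18

obs 1: x=6 → posterior Gamma(11, 13)
obs 2: x=2 → posterior Gamma(13, 14)
obs 3: x=6 → posterior Gamma(19, 15)
obs 4: x=0 → posterior Gamma(19, 16)
obs 5: x=0 → posterior Gamma(19, 17)
obs 6: x=6 → posterior Gamma(25, 18)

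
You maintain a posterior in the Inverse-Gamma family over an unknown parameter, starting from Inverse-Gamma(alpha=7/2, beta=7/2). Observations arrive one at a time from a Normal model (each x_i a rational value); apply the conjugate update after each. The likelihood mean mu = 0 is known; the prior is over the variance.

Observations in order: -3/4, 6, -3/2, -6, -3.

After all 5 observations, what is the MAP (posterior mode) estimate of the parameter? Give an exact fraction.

obs 1: x=-3/4 → posterior Inverse-Gamma(4, 121/32)
obs 2: x=6 → posterior Inverse-Gamma(9/2, 697/32)
obs 3: x=-3/2 → posterior Inverse-Gamma(5, 733/32)
obs 4: x=-6 → posterior Inverse-Gamma(11/2, 1309/32)
obs 5: x=-3 → posterior Inverse-Gamma(6, 1453/32)

1453/224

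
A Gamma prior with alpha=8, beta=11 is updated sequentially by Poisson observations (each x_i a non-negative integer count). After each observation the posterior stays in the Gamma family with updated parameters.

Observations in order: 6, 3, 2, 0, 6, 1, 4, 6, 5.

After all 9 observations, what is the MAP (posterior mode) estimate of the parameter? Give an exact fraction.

obs 1: x=6 → posterior Gamma(14, 12)
obs 2: x=3 → posterior Gamma(17, 13)
obs 3: x=2 → posterior Gamma(19, 14)
obs 4: x=0 → posterior Gamma(19, 15)
obs 5: x=6 → posterior Gamma(25, 16)
obs 6: x=1 → posterior Gamma(26, 17)
obs 7: x=4 → posterior Gamma(30, 18)
obs 8: x=6 → posterior Gamma(36, 19)
obs 9: x=5 → posterior Gamma(41, 20)

2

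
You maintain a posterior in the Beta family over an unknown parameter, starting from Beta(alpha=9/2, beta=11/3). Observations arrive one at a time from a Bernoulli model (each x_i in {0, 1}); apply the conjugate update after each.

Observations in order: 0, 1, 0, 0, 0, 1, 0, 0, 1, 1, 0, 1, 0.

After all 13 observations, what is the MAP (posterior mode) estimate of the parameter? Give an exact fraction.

obs 1: x=0 → posterior Beta(9/2, 14/3)
obs 2: x=1 → posterior Beta(11/2, 14/3)
obs 3: x=0 → posterior Beta(11/2, 17/3)
obs 4: x=0 → posterior Beta(11/2, 20/3)
obs 5: x=0 → posterior Beta(11/2, 23/3)
obs 6: x=1 → posterior Beta(13/2, 23/3)
obs 7: x=0 → posterior Beta(13/2, 26/3)
obs 8: x=0 → posterior Beta(13/2, 29/3)
obs 9: x=1 → posterior Beta(15/2, 29/3)
obs 10: x=1 → posterior Beta(17/2, 29/3)
obs 11: x=0 → posterior Beta(17/2, 32/3)
obs 12: x=1 → posterior Beta(19/2, 32/3)
obs 13: x=0 → posterior Beta(19/2, 35/3)

51/115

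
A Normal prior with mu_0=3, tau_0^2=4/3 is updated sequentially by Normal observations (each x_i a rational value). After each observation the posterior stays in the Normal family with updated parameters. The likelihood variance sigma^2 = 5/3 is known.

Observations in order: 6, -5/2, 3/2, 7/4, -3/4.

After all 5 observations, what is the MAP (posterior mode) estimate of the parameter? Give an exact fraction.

obs 1: x=6 → posterior Normal(13/3, 20/27)
obs 2: x=-5/2 → posterior Normal(29/13, 20/39)
obs 3: x=3/2 → posterior Normal(35/17, 20/51)
obs 4: x=7/4 → posterior Normal(2, 20/63)
obs 5: x=-3/4 → posterior Normal(39/25, 4/15)

39/25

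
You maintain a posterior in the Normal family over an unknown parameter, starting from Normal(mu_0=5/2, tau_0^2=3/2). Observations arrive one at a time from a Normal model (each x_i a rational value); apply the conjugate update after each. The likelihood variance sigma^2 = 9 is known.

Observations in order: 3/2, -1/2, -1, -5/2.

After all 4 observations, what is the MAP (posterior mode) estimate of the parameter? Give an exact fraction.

obs 1: x=3/2 → posterior Normal(33/14, 9/7)
obs 2: x=-1/2 → posterior Normal(2, 9/8)
obs 3: x=-1 → posterior Normal(5/3, 1)
obs 4: x=-5/2 → posterior Normal(5/4, 9/10)

5/4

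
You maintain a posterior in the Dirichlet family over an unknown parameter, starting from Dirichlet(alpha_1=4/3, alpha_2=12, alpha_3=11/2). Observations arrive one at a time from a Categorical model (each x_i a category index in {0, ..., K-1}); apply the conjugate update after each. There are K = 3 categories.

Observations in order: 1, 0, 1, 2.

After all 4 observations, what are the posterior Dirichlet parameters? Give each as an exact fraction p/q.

obs 1: x=1 → posterior Dirichlet(4/3, 13, 11/2)
obs 2: x=0 → posterior Dirichlet(7/3, 13, 11/2)
obs 3: x=1 → posterior Dirichlet(7/3, 14, 11/2)
obs 4: x=2 → posterior Dirichlet(7/3, 14, 13/2)

alpha_1=7/3, alpha_2=14, alpha_3=13/2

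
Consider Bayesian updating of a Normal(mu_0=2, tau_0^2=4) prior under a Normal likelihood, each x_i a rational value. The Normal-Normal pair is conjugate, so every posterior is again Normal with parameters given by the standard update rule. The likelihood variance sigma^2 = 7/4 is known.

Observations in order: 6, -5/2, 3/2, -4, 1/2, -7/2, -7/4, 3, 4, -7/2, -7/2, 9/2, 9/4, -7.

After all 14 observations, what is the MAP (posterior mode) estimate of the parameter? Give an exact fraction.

-50/231

obs 1: x=6 → posterior Normal(110/23, 28/23)
obs 2: x=-5/2 → posterior Normal(70/39, 28/39)
obs 3: x=3/2 → posterior Normal(94/55, 28/55)
obs 4: x=-4 → posterior Normal(30/71, 28/71)
obs 5: x=1/2 → posterior Normal(38/87, 28/87)
obs 6: x=-7/2 → posterior Normal(-18/103, 28/103)
obs 7: x=-7/4 → posterior Normal(-46/119, 4/17)
obs 8: x=3 → posterior Normal(2/135, 28/135)
obs 9: x=4 → posterior Normal(66/151, 28/151)
obs 10: x=-7/2 → posterior Normal(10/167, 28/167)
obs 11: x=-7/2 → posterior Normal(-46/183, 28/183)
obs 12: x=9/2 → posterior Normal(26/199, 28/199)
obs 13: x=9/4 → posterior Normal(62/215, 28/215)
obs 14: x=-7 → posterior Normal(-50/231, 4/33)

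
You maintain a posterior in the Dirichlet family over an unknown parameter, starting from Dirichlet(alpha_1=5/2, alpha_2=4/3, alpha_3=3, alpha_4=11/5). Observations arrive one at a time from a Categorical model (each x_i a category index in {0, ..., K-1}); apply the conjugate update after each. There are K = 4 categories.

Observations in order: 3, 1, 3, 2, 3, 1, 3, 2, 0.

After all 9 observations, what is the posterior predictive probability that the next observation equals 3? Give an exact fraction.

186/541

obs 1: x=3 → posterior Dirichlet(5/2, 4/3, 3, 16/5)
obs 2: x=1 → posterior Dirichlet(5/2, 7/3, 3, 16/5)
obs 3: x=3 → posterior Dirichlet(5/2, 7/3, 3, 21/5)
obs 4: x=2 → posterior Dirichlet(5/2, 7/3, 4, 21/5)
obs 5: x=3 → posterior Dirichlet(5/2, 7/3, 4, 26/5)
obs 6: x=1 → posterior Dirichlet(5/2, 10/3, 4, 26/5)
obs 7: x=3 → posterior Dirichlet(5/2, 10/3, 4, 31/5)
obs 8: x=2 → posterior Dirichlet(5/2, 10/3, 5, 31/5)
obs 9: x=0 → posterior Dirichlet(7/2, 10/3, 5, 31/5)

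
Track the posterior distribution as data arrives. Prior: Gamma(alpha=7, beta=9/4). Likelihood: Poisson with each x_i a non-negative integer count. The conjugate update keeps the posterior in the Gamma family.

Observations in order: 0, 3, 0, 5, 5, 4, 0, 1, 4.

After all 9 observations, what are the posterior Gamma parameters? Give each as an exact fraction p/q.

obs 1: x=0 → posterior Gamma(7, 13/4)
obs 2: x=3 → posterior Gamma(10, 17/4)
obs 3: x=0 → posterior Gamma(10, 21/4)
obs 4: x=5 → posterior Gamma(15, 25/4)
obs 5: x=5 → posterior Gamma(20, 29/4)
obs 6: x=4 → posterior Gamma(24, 33/4)
obs 7: x=0 → posterior Gamma(24, 37/4)
obs 8: x=1 → posterior Gamma(25, 41/4)
obs 9: x=4 → posterior Gamma(29, 45/4)

alpha=29, beta=45/4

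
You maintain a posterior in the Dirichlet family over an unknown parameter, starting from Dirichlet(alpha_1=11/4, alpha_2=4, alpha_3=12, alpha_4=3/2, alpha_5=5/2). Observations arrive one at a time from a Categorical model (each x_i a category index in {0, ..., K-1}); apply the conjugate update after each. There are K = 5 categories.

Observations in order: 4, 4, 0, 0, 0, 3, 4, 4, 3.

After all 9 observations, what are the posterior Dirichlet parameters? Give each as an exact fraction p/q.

alpha_1=23/4, alpha_2=4, alpha_3=12, alpha_4=7/2, alpha_5=13/2

obs 1: x=4 → posterior Dirichlet(11/4, 4, 12, 3/2, 7/2)
obs 2: x=4 → posterior Dirichlet(11/4, 4, 12, 3/2, 9/2)
obs 3: x=0 → posterior Dirichlet(15/4, 4, 12, 3/2, 9/2)
obs 4: x=0 → posterior Dirichlet(19/4, 4, 12, 3/2, 9/2)
obs 5: x=0 → posterior Dirichlet(23/4, 4, 12, 3/2, 9/2)
obs 6: x=3 → posterior Dirichlet(23/4, 4, 12, 5/2, 9/2)
obs 7: x=4 → posterior Dirichlet(23/4, 4, 12, 5/2, 11/2)
obs 8: x=4 → posterior Dirichlet(23/4, 4, 12, 5/2, 13/2)
obs 9: x=3 → posterior Dirichlet(23/4, 4, 12, 7/2, 13/2)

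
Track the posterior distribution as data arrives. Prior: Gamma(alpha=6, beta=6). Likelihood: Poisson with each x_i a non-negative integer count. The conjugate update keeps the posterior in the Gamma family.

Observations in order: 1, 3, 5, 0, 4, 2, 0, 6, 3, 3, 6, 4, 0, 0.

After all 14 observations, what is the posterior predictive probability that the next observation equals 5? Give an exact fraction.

obs 1: x=1 → posterior Gamma(7, 7)
obs 2: x=3 → posterior Gamma(10, 8)
obs 3: x=5 → posterior Gamma(15, 9)
obs 4: x=0 → posterior Gamma(15, 10)
obs 5: x=4 → posterior Gamma(19, 11)
obs 6: x=2 → posterior Gamma(21, 12)
obs 7: x=0 → posterior Gamma(21, 13)
obs 8: x=6 → posterior Gamma(27, 14)
obs 9: x=3 → posterior Gamma(30, 15)
obs 10: x=3 → posterior Gamma(33, 16)
obs 11: x=6 → posterior Gamma(39, 17)
obs 12: x=4 → posterior Gamma(43, 18)
obs 13: x=0 → posterior Gamma(43, 19)
obs 14: x=0 → posterior Gamma(43, 20)

44975567114642391040000000000000000000000000000000000000000000/975899043878094502181750926414685311076409087612386488657473387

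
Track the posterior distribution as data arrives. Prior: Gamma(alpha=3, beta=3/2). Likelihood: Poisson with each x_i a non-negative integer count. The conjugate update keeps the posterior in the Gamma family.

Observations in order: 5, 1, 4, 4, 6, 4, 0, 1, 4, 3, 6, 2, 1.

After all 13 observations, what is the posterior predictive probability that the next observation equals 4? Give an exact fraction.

63232671177721069773523189003812424701726948665030418586455132291641040/384911869886326803597351844737651131424133495862387386084832227353008641

obs 1: x=5 → posterior Gamma(8, 5/2)
obs 2: x=1 → posterior Gamma(9, 7/2)
obs 3: x=4 → posterior Gamma(13, 9/2)
obs 4: x=4 → posterior Gamma(17, 11/2)
obs 5: x=6 → posterior Gamma(23, 13/2)
obs 6: x=4 → posterior Gamma(27, 15/2)
obs 7: x=0 → posterior Gamma(27, 17/2)
obs 8: x=1 → posterior Gamma(28, 19/2)
obs 9: x=4 → posterior Gamma(32, 21/2)
obs 10: x=3 → posterior Gamma(35, 23/2)
obs 11: x=6 → posterior Gamma(41, 25/2)
obs 12: x=2 → posterior Gamma(43, 27/2)
obs 13: x=1 → posterior Gamma(44, 29/2)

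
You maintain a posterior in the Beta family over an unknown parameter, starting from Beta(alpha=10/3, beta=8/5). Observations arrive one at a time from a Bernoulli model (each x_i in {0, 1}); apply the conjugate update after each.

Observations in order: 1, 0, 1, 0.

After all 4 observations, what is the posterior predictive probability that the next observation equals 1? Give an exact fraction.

40/67

obs 1: x=1 → posterior Beta(13/3, 8/5)
obs 2: x=0 → posterior Beta(13/3, 13/5)
obs 3: x=1 → posterior Beta(16/3, 13/5)
obs 4: x=0 → posterior Beta(16/3, 18/5)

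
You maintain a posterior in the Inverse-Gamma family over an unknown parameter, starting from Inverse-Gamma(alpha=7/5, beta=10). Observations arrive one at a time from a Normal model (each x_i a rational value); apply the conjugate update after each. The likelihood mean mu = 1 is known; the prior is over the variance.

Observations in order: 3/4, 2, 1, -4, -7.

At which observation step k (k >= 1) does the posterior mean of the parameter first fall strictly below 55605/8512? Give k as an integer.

k = 3

obs 1: x=3/4 → posterior Inverse-Gamma(19/10, 321/32)
obs 2: x=2 → posterior Inverse-Gamma(12/5, 337/32)
obs 3: x=1 → posterior Inverse-Gamma(29/10, 337/32)
obs 4: x=-4 → posterior Inverse-Gamma(17/5, 737/32)
obs 5: x=-7 → posterior Inverse-Gamma(39/10, 1761/32)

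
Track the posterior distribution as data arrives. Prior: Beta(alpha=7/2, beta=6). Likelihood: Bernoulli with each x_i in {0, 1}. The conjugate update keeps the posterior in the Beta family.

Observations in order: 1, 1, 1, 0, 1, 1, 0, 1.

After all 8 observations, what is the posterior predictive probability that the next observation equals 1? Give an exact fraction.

obs 1: x=1 → posterior Beta(9/2, 6)
obs 2: x=1 → posterior Beta(11/2, 6)
obs 3: x=1 → posterior Beta(13/2, 6)
obs 4: x=0 → posterior Beta(13/2, 7)
obs 5: x=1 → posterior Beta(15/2, 7)
obs 6: x=1 → posterior Beta(17/2, 7)
obs 7: x=0 → posterior Beta(17/2, 8)
obs 8: x=1 → posterior Beta(19/2, 8)

19/35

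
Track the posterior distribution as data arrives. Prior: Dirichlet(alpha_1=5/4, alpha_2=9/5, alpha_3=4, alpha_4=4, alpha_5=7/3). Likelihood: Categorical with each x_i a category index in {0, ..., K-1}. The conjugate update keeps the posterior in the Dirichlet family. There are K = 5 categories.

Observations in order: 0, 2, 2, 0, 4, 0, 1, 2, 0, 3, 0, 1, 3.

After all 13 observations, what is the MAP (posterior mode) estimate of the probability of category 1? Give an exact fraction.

168/1283

obs 1: x=0 → posterior Dirichlet(9/4, 9/5, 4, 4, 7/3)
obs 2: x=2 → posterior Dirichlet(9/4, 9/5, 5, 4, 7/3)
obs 3: x=2 → posterior Dirichlet(9/4, 9/5, 6, 4, 7/3)
obs 4: x=0 → posterior Dirichlet(13/4, 9/5, 6, 4, 7/3)
obs 5: x=4 → posterior Dirichlet(13/4, 9/5, 6, 4, 10/3)
obs 6: x=0 → posterior Dirichlet(17/4, 9/5, 6, 4, 10/3)
obs 7: x=1 → posterior Dirichlet(17/4, 14/5, 6, 4, 10/3)
obs 8: x=2 → posterior Dirichlet(17/4, 14/5, 7, 4, 10/3)
obs 9: x=0 → posterior Dirichlet(21/4, 14/5, 7, 4, 10/3)
obs 10: x=3 → posterior Dirichlet(21/4, 14/5, 7, 5, 10/3)
obs 11: x=0 → posterior Dirichlet(25/4, 14/5, 7, 5, 10/3)
obs 12: x=1 → posterior Dirichlet(25/4, 19/5, 7, 5, 10/3)
obs 13: x=3 → posterior Dirichlet(25/4, 19/5, 7, 6, 10/3)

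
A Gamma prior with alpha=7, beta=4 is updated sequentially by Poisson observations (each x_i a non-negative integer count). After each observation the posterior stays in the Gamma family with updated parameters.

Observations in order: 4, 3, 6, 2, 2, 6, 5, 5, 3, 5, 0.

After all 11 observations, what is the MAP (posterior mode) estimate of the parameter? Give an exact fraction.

obs 1: x=4 → posterior Gamma(11, 5)
obs 2: x=3 → posterior Gamma(14, 6)
obs 3: x=6 → posterior Gamma(20, 7)
obs 4: x=2 → posterior Gamma(22, 8)
obs 5: x=2 → posterior Gamma(24, 9)
obs 6: x=6 → posterior Gamma(30, 10)
obs 7: x=5 → posterior Gamma(35, 11)
obs 8: x=5 → posterior Gamma(40, 12)
obs 9: x=3 → posterior Gamma(43, 13)
obs 10: x=5 → posterior Gamma(48, 14)
obs 11: x=0 → posterior Gamma(48, 15)

47/15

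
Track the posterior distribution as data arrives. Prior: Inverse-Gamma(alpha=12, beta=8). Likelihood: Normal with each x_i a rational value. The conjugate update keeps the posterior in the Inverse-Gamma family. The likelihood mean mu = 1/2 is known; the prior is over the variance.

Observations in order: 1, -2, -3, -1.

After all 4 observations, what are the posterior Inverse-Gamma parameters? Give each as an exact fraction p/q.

obs 1: x=1 → posterior Inverse-Gamma(25/2, 65/8)
obs 2: x=-2 → posterior Inverse-Gamma(13, 45/4)
obs 3: x=-3 → posterior Inverse-Gamma(27/2, 139/8)
obs 4: x=-1 → posterior Inverse-Gamma(14, 37/2)

alpha=14, beta=37/2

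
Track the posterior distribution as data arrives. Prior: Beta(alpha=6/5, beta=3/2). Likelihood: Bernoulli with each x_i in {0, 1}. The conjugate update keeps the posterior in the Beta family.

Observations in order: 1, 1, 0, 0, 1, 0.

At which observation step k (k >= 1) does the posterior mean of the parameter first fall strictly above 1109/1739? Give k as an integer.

obs 1: x=1 → posterior Beta(11/5, 3/2)
obs 2: x=1 → posterior Beta(16/5, 3/2)
obs 3: x=0 → posterior Beta(16/5, 5/2)
obs 4: x=0 → posterior Beta(16/5, 7/2)
obs 5: x=1 → posterior Beta(21/5, 7/2)
obs 6: x=0 → posterior Beta(21/5, 9/2)

k = 2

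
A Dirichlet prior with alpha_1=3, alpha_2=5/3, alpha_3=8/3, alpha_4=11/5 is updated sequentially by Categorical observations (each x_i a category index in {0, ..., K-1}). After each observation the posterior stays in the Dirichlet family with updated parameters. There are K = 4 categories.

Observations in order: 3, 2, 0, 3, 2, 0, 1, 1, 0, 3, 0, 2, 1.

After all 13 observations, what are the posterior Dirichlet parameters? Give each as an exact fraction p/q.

obs 1: x=3 → posterior Dirichlet(3, 5/3, 8/3, 16/5)
obs 2: x=2 → posterior Dirichlet(3, 5/3, 11/3, 16/5)
obs 3: x=0 → posterior Dirichlet(4, 5/3, 11/3, 16/5)
obs 4: x=3 → posterior Dirichlet(4, 5/3, 11/3, 21/5)
obs 5: x=2 → posterior Dirichlet(4, 5/3, 14/3, 21/5)
obs 6: x=0 → posterior Dirichlet(5, 5/3, 14/3, 21/5)
obs 7: x=1 → posterior Dirichlet(5, 8/3, 14/3, 21/5)
obs 8: x=1 → posterior Dirichlet(5, 11/3, 14/3, 21/5)
obs 9: x=0 → posterior Dirichlet(6, 11/3, 14/3, 21/5)
obs 10: x=3 → posterior Dirichlet(6, 11/3, 14/3, 26/5)
obs 11: x=0 → posterior Dirichlet(7, 11/3, 14/3, 26/5)
obs 12: x=2 → posterior Dirichlet(7, 11/3, 17/3, 26/5)
obs 13: x=1 → posterior Dirichlet(7, 14/3, 17/3, 26/5)

alpha_1=7, alpha_2=14/3, alpha_3=17/3, alpha_4=26/5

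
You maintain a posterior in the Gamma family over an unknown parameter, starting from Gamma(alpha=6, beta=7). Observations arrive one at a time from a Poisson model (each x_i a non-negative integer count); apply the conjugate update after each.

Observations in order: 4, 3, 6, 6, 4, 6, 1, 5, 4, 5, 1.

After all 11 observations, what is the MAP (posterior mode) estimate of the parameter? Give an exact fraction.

obs 1: x=4 → posterior Gamma(10, 8)
obs 2: x=3 → posterior Gamma(13, 9)
obs 3: x=6 → posterior Gamma(19, 10)
obs 4: x=6 → posterior Gamma(25, 11)
obs 5: x=4 → posterior Gamma(29, 12)
obs 6: x=6 → posterior Gamma(35, 13)
obs 7: x=1 → posterior Gamma(36, 14)
obs 8: x=5 → posterior Gamma(41, 15)
obs 9: x=4 → posterior Gamma(45, 16)
obs 10: x=5 → posterior Gamma(50, 17)
obs 11: x=1 → posterior Gamma(51, 18)

25/9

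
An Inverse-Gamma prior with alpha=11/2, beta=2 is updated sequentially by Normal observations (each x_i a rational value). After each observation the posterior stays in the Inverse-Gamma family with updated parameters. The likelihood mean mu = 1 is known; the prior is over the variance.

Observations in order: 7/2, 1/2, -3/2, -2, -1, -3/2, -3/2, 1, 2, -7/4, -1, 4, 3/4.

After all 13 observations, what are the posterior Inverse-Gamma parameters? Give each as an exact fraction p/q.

obs 1: x=7/2 → posterior Inverse-Gamma(6, 41/8)
obs 2: x=1/2 → posterior Inverse-Gamma(13/2, 21/4)
obs 3: x=-3/2 → posterior Inverse-Gamma(7, 67/8)
obs 4: x=-2 → posterior Inverse-Gamma(15/2, 103/8)
obs 5: x=-1 → posterior Inverse-Gamma(8, 119/8)
obs 6: x=-3/2 → posterior Inverse-Gamma(17/2, 18)
obs 7: x=-3/2 → posterior Inverse-Gamma(9, 169/8)
obs 8: x=1 → posterior Inverse-Gamma(19/2, 169/8)
obs 9: x=2 → posterior Inverse-Gamma(10, 173/8)
obs 10: x=-7/4 → posterior Inverse-Gamma(21/2, 813/32)
obs 11: x=-1 → posterior Inverse-Gamma(11, 877/32)
obs 12: x=4 → posterior Inverse-Gamma(23/2, 1021/32)
obs 13: x=3/4 → posterior Inverse-Gamma(12, 511/16)

alpha=12, beta=511/16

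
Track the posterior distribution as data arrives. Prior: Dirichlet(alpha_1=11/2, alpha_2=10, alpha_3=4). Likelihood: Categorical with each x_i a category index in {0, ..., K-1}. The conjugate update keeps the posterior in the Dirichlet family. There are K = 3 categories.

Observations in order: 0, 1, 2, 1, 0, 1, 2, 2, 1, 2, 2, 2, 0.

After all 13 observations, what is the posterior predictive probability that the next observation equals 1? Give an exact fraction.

obs 1: x=0 → posterior Dirichlet(13/2, 10, 4)
obs 2: x=1 → posterior Dirichlet(13/2, 11, 4)
obs 3: x=2 → posterior Dirichlet(13/2, 11, 5)
obs 4: x=1 → posterior Dirichlet(13/2, 12, 5)
obs 5: x=0 → posterior Dirichlet(15/2, 12, 5)
obs 6: x=1 → posterior Dirichlet(15/2, 13, 5)
obs 7: x=2 → posterior Dirichlet(15/2, 13, 6)
obs 8: x=2 → posterior Dirichlet(15/2, 13, 7)
obs 9: x=1 → posterior Dirichlet(15/2, 14, 7)
obs 10: x=2 → posterior Dirichlet(15/2, 14, 8)
obs 11: x=2 → posterior Dirichlet(15/2, 14, 9)
obs 12: x=2 → posterior Dirichlet(15/2, 14, 10)
obs 13: x=0 → posterior Dirichlet(17/2, 14, 10)

28/65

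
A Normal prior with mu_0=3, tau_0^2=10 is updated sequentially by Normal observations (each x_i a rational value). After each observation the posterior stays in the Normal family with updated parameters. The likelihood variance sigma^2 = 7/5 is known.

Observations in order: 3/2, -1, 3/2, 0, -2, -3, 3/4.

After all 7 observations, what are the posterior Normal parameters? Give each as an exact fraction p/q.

obs 1: x=3/2 → posterior Normal(32/19, 70/57)
obs 2: x=-1 → posterior Normal(46/107, 70/107)
obs 3: x=3/2 → posterior Normal(121/157, 70/157)
obs 4: x=0 → posterior Normal(121/207, 70/207)
obs 5: x=-2 → posterior Normal(21/257, 70/257)
obs 6: x=-3 → posterior Normal(-129/307, 70/307)
obs 7: x=3/4 → posterior Normal(-61/238, 10/51)

mu_0=-61/238, tau_0^2=10/51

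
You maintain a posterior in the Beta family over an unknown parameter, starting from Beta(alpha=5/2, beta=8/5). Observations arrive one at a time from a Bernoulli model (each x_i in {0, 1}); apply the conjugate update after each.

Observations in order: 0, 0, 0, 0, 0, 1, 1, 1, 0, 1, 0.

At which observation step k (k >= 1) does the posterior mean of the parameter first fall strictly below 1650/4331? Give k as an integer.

obs 1: x=0 → posterior Beta(5/2, 13/5)
obs 2: x=0 → posterior Beta(5/2, 18/5)
obs 3: x=0 → posterior Beta(5/2, 23/5)
obs 4: x=0 → posterior Beta(5/2, 28/5)
obs 5: x=0 → posterior Beta(5/2, 33/5)
obs 6: x=1 → posterior Beta(7/2, 33/5)
obs 7: x=1 → posterior Beta(9/2, 33/5)
obs 8: x=1 → posterior Beta(11/2, 33/5)
obs 9: x=0 → posterior Beta(11/2, 38/5)
obs 10: x=1 → posterior Beta(13/2, 38/5)
obs 11: x=0 → posterior Beta(13/2, 43/5)

k = 3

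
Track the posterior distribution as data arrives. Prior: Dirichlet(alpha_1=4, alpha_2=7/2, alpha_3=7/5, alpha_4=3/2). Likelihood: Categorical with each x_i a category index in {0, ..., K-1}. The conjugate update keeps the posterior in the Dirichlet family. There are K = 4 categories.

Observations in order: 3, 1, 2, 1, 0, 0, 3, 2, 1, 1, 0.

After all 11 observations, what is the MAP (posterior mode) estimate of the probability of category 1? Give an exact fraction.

65/174

obs 1: x=3 → posterior Dirichlet(4, 7/2, 7/5, 5/2)
obs 2: x=1 → posterior Dirichlet(4, 9/2, 7/5, 5/2)
obs 3: x=2 → posterior Dirichlet(4, 9/2, 12/5, 5/2)
obs 4: x=1 → posterior Dirichlet(4, 11/2, 12/5, 5/2)
obs 5: x=0 → posterior Dirichlet(5, 11/2, 12/5, 5/2)
obs 6: x=0 → posterior Dirichlet(6, 11/2, 12/5, 5/2)
obs 7: x=3 → posterior Dirichlet(6, 11/2, 12/5, 7/2)
obs 8: x=2 → posterior Dirichlet(6, 11/2, 17/5, 7/2)
obs 9: x=1 → posterior Dirichlet(6, 13/2, 17/5, 7/2)
obs 10: x=1 → posterior Dirichlet(6, 15/2, 17/5, 7/2)
obs 11: x=0 → posterior Dirichlet(7, 15/2, 17/5, 7/2)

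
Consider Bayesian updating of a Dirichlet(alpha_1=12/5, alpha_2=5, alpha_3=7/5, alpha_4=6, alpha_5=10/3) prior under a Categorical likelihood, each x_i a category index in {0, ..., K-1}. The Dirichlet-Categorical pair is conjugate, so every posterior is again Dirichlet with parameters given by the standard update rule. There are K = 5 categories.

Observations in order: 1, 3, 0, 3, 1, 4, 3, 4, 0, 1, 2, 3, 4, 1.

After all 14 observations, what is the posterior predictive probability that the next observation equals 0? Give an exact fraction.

33/241

obs 1: x=1 → posterior Dirichlet(12/5, 6, 7/5, 6, 10/3)
obs 2: x=3 → posterior Dirichlet(12/5, 6, 7/5, 7, 10/3)
obs 3: x=0 → posterior Dirichlet(17/5, 6, 7/5, 7, 10/3)
obs 4: x=3 → posterior Dirichlet(17/5, 6, 7/5, 8, 10/3)
obs 5: x=1 → posterior Dirichlet(17/5, 7, 7/5, 8, 10/3)
obs 6: x=4 → posterior Dirichlet(17/5, 7, 7/5, 8, 13/3)
obs 7: x=3 → posterior Dirichlet(17/5, 7, 7/5, 9, 13/3)
obs 8: x=4 → posterior Dirichlet(17/5, 7, 7/5, 9, 16/3)
obs 9: x=0 → posterior Dirichlet(22/5, 7, 7/5, 9, 16/3)
obs 10: x=1 → posterior Dirichlet(22/5, 8, 7/5, 9, 16/3)
obs 11: x=2 → posterior Dirichlet(22/5, 8, 12/5, 9, 16/3)
obs 12: x=3 → posterior Dirichlet(22/5, 8, 12/5, 10, 16/3)
obs 13: x=4 → posterior Dirichlet(22/5, 8, 12/5, 10, 19/3)
obs 14: x=1 → posterior Dirichlet(22/5, 9, 12/5, 10, 19/3)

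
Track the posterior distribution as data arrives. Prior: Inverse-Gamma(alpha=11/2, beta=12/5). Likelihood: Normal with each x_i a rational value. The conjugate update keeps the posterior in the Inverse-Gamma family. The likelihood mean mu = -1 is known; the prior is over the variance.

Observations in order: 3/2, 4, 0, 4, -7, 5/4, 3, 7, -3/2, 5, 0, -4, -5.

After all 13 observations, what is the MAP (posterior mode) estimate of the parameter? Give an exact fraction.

19629/2080

obs 1: x=3/2 → posterior Inverse-Gamma(6, 221/40)
obs 2: x=4 → posterior Inverse-Gamma(13/2, 721/40)
obs 3: x=0 → posterior Inverse-Gamma(7, 741/40)
obs 4: x=4 → posterior Inverse-Gamma(15/2, 1241/40)
obs 5: x=-7 → posterior Inverse-Gamma(8, 1961/40)
obs 6: x=5/4 → posterior Inverse-Gamma(17/2, 8249/160)
obs 7: x=3 → posterior Inverse-Gamma(9, 9529/160)
obs 8: x=7 → posterior Inverse-Gamma(19/2, 14649/160)
obs 9: x=-3/2 → posterior Inverse-Gamma(10, 14669/160)
obs 10: x=5 → posterior Inverse-Gamma(21/2, 17549/160)
obs 11: x=0 → posterior Inverse-Gamma(11, 17629/160)
obs 12: x=-4 → posterior Inverse-Gamma(23/2, 18349/160)
obs 13: x=-5 → posterior Inverse-Gamma(12, 19629/160)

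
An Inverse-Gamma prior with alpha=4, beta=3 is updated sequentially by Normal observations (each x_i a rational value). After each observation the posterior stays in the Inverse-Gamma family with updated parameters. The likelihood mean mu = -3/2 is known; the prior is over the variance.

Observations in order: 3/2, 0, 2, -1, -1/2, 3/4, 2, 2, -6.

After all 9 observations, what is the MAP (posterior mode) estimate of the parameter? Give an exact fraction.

obs 1: x=3/2 → posterior Inverse-Gamma(9/2, 15/2)
obs 2: x=0 → posterior Inverse-Gamma(5, 69/8)
obs 3: x=2 → posterior Inverse-Gamma(11/2, 59/4)
obs 4: x=-1 → posterior Inverse-Gamma(6, 119/8)
obs 5: x=-1/2 → posterior Inverse-Gamma(13/2, 123/8)
obs 6: x=3/4 → posterior Inverse-Gamma(7, 573/32)
obs 7: x=2 → posterior Inverse-Gamma(15/2, 769/32)
obs 8: x=2 → posterior Inverse-Gamma(8, 965/32)
obs 9: x=-6 → posterior Inverse-Gamma(17/2, 1289/32)

1289/304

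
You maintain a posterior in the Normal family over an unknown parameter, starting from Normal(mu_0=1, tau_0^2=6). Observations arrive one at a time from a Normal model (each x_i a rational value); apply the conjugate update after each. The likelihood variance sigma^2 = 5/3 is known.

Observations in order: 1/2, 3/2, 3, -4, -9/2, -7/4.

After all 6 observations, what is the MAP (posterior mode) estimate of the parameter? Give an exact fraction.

-179/226

obs 1: x=1/2 → posterior Normal(14/23, 30/23)
obs 2: x=3/2 → posterior Normal(1, 30/41)
obs 3: x=3 → posterior Normal(95/59, 30/59)
obs 4: x=-4 → posterior Normal(23/77, 30/77)
obs 5: x=-9/2 → posterior Normal(-58/95, 6/19)
obs 6: x=-7/4 → posterior Normal(-179/226, 30/113)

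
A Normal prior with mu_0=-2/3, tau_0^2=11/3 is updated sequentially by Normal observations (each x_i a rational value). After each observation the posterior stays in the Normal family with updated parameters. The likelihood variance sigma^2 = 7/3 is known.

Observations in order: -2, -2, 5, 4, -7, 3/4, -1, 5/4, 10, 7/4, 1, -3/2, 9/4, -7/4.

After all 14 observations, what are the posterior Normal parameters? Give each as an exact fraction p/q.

mu_0=1363/1932, tau_0^2=11/69

obs 1: x=-2 → posterior Normal(-40/27, 77/54)
obs 2: x=-2 → posterior Normal(-146/87, 77/87)
obs 3: x=5 → posterior Normal(19/120, 77/120)
obs 4: x=4 → posterior Normal(151/153, 77/153)
obs 5: x=-7 → posterior Normal(-40/93, 77/186)
obs 6: x=3/4 → posterior Normal(-221/876, 77/219)
obs 7: x=-1 → posterior Normal(-353/1008, 11/36)
obs 8: x=5/4 → posterior Normal(-47/285, 77/285)
obs 9: x=10 → posterior Normal(283/318, 77/318)
obs 10: x=7/4 → posterior Normal(1363/1404, 77/351)
obs 11: x=1 → posterior Normal(1495/1536, 77/384)
obs 12: x=-3/2 → posterior Normal(1297/1668, 77/417)
obs 13: x=9/4 → posterior Normal(797/900, 77/450)
obs 14: x=-7/4 → posterior Normal(1363/1932, 11/69)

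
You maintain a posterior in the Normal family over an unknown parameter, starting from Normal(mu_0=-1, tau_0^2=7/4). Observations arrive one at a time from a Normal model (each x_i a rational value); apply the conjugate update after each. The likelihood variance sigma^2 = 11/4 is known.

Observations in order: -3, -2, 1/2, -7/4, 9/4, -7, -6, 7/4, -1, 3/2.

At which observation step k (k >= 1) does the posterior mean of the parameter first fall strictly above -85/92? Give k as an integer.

k = 5

obs 1: x=-3 → posterior Normal(-16/9, 77/72)
obs 2: x=-2 → posterior Normal(-46/25, 77/100)
obs 3: x=1/2 → posterior Normal(-85/64, 77/128)
obs 4: x=-7/4 → posterior Normal(-73/52, 77/156)
obs 5: x=9/4 → posterior Normal(-39/46, 77/184)
obs 6: x=-7 → posterior Normal(-88/53, 77/212)
obs 7: x=-6 → posterior Normal(-13/6, 77/240)
obs 8: x=7/4 → posterior Normal(-471/268, 77/268)
obs 9: x=-1 → posterior Normal(-499/296, 77/296)
obs 10: x=3/2 → posterior Normal(-457/324, 77/324)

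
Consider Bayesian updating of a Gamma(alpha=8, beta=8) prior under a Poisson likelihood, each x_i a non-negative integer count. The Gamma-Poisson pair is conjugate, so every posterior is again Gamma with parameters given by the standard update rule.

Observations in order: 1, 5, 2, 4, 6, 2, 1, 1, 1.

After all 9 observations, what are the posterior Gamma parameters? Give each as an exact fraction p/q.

obs 1: x=1 → posterior Gamma(9, 9)
obs 2: x=5 → posterior Gamma(14, 10)
obs 3: x=2 → posterior Gamma(16, 11)
obs 4: x=4 → posterior Gamma(20, 12)
obs 5: x=6 → posterior Gamma(26, 13)
obs 6: x=2 → posterior Gamma(28, 14)
obs 7: x=1 → posterior Gamma(29, 15)
obs 8: x=1 → posterior Gamma(30, 16)
obs 9: x=1 → posterior Gamma(31, 17)

alpha=31, beta=17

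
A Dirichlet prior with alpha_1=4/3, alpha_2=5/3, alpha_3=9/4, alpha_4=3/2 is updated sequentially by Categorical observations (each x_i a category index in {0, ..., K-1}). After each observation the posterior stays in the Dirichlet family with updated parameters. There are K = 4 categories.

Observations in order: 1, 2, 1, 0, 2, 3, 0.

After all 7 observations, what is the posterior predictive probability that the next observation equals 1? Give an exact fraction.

4/15

obs 1: x=1 → posterior Dirichlet(4/3, 8/3, 9/4, 3/2)
obs 2: x=2 → posterior Dirichlet(4/3, 8/3, 13/4, 3/2)
obs 3: x=1 → posterior Dirichlet(4/3, 11/3, 13/4, 3/2)
obs 4: x=0 → posterior Dirichlet(7/3, 11/3, 13/4, 3/2)
obs 5: x=2 → posterior Dirichlet(7/3, 11/3, 17/4, 3/2)
obs 6: x=3 → posterior Dirichlet(7/3, 11/3, 17/4, 5/2)
obs 7: x=0 → posterior Dirichlet(10/3, 11/3, 17/4, 5/2)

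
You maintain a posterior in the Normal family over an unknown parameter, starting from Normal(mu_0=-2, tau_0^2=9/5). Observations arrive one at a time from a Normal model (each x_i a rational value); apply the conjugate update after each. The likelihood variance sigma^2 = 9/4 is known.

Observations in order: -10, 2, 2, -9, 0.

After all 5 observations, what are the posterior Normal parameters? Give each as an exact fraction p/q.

obs 1: x=-10 → posterior Normal(-50/9, 1)
obs 2: x=2 → posterior Normal(-42/13, 9/13)
obs 3: x=2 → posterior Normal(-2, 9/17)
obs 4: x=-9 → posterior Normal(-10/3, 3/7)
obs 5: x=0 → posterior Normal(-14/5, 9/25)

mu_0=-14/5, tau_0^2=9/25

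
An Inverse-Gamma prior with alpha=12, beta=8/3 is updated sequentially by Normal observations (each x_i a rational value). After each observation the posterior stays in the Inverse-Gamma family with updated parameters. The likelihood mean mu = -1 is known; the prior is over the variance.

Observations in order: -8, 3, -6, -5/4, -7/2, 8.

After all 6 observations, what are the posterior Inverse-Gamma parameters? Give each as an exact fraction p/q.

obs 1: x=-8 → posterior Inverse-Gamma(25/2, 163/6)
obs 2: x=3 → posterior Inverse-Gamma(13, 211/6)
obs 3: x=-6 → posterior Inverse-Gamma(27/2, 143/3)
obs 4: x=-5/4 → posterior Inverse-Gamma(14, 4579/96)
obs 5: x=-7/2 → posterior Inverse-Gamma(29/2, 4879/96)
obs 6: x=8 → posterior Inverse-Gamma(15, 8767/96)

alpha=15, beta=8767/96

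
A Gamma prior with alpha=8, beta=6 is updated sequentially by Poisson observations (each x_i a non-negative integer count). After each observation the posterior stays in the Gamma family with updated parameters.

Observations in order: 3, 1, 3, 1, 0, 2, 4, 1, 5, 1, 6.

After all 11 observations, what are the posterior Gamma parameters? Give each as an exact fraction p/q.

obs 1: x=3 → posterior Gamma(11, 7)
obs 2: x=1 → posterior Gamma(12, 8)
obs 3: x=3 → posterior Gamma(15, 9)
obs 4: x=1 → posterior Gamma(16, 10)
obs 5: x=0 → posterior Gamma(16, 11)
obs 6: x=2 → posterior Gamma(18, 12)
obs 7: x=4 → posterior Gamma(22, 13)
obs 8: x=1 → posterior Gamma(23, 14)
obs 9: x=5 → posterior Gamma(28, 15)
obs 10: x=1 → posterior Gamma(29, 16)
obs 11: x=6 → posterior Gamma(35, 17)

alpha=35, beta=17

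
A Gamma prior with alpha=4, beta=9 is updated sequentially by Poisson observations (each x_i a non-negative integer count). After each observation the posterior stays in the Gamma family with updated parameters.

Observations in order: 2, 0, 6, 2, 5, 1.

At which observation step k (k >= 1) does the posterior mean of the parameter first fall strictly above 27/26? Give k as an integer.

obs 1: x=2 → posterior Gamma(6, 10)
obs 2: x=0 → posterior Gamma(6, 11)
obs 3: x=6 → posterior Gamma(12, 12)
obs 4: x=2 → posterior Gamma(14, 13)
obs 5: x=5 → posterior Gamma(19, 14)
obs 6: x=1 → posterior Gamma(20, 15)

k = 4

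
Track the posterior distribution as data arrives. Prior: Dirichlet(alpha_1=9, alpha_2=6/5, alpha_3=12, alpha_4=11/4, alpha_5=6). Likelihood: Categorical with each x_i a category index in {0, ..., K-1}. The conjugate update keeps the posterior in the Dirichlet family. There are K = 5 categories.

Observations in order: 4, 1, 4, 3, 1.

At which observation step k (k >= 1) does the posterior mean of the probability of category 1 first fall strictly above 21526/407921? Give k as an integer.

obs 1: x=4 → posterior Dirichlet(9, 6/5, 12, 11/4, 7)
obs 2: x=1 → posterior Dirichlet(9, 11/5, 12, 11/4, 7)
obs 3: x=4 → posterior Dirichlet(9, 11/5, 12, 11/4, 8)
obs 4: x=3 → posterior Dirichlet(9, 11/5, 12, 15/4, 8)
obs 5: x=1 → posterior Dirichlet(9, 16/5, 12, 15/4, 8)

k = 2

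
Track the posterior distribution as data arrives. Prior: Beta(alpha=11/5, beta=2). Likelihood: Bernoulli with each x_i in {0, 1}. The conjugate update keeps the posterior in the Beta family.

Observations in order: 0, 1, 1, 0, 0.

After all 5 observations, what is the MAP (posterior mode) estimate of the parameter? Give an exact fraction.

4/9

obs 1: x=0 → posterior Beta(11/5, 3)
obs 2: x=1 → posterior Beta(16/5, 3)
obs 3: x=1 → posterior Beta(21/5, 3)
obs 4: x=0 → posterior Beta(21/5, 4)
obs 5: x=0 → posterior Beta(21/5, 5)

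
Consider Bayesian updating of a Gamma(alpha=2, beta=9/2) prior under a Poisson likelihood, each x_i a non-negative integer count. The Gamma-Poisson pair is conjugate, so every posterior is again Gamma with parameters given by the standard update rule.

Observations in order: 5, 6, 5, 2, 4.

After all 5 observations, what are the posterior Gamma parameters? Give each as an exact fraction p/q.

obs 1: x=5 → posterior Gamma(7, 11/2)
obs 2: x=6 → posterior Gamma(13, 13/2)
obs 3: x=5 → posterior Gamma(18, 15/2)
obs 4: x=2 → posterior Gamma(20, 17/2)
obs 5: x=4 → posterior Gamma(24, 19/2)

alpha=24, beta=19/2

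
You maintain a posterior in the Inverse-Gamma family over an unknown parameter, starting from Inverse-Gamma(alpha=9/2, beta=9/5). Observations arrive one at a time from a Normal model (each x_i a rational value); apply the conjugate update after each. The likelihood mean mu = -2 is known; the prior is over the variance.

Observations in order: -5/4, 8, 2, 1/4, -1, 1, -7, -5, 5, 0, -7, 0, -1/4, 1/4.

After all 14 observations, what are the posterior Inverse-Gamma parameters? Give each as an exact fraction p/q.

obs 1: x=-5/4 → posterior Inverse-Gamma(5, 333/160)
obs 2: x=8 → posterior Inverse-Gamma(11/2, 8333/160)
obs 3: x=2 → posterior Inverse-Gamma(6, 9613/160)
obs 4: x=1/4 → posterior Inverse-Gamma(13/2, 5009/80)
obs 5: x=-1 → posterior Inverse-Gamma(7, 5049/80)
obs 6: x=1 → posterior Inverse-Gamma(15/2, 5409/80)
obs 7: x=-7 → posterior Inverse-Gamma(8, 6409/80)
obs 8: x=-5 → posterior Inverse-Gamma(17/2, 6769/80)
obs 9: x=5 → posterior Inverse-Gamma(9, 8729/80)
obs 10: x=0 → posterior Inverse-Gamma(19/2, 8889/80)
obs 11: x=-7 → posterior Inverse-Gamma(10, 9889/80)
obs 12: x=0 → posterior Inverse-Gamma(21/2, 10049/80)
obs 13: x=-1/4 → posterior Inverse-Gamma(11, 20343/160)
obs 14: x=1/4 → posterior Inverse-Gamma(23/2, 5187/40)

alpha=23/2, beta=5187/40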